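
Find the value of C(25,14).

C(25,14) = C(25,11) by symmetry.
C(25,11) = (25·24·23·22·21·20·19·18·17·16·15) / 11! = 177925144320000 / 39916800 = 4457400.

4457400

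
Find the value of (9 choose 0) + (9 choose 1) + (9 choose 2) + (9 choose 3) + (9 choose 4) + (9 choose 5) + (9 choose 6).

1 + 9 + 36 + 84 + 126 + 126 + 84 = 466.

466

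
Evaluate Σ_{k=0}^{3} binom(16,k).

1 + 16 + 120 + 560 = 697.

697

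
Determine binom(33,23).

92561040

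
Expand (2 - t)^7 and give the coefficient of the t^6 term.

The general term is C(7,j)·(2)^j·(-t)^(7-j); the t^6 term has j = 1.
C(7,1) = 7.
Coefficient = C(7,1) · 2^1 = 7 · 2 = 14.

14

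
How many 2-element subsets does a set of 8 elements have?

28

C(8,2) = (8·7) / 2! = 56 / 2 = 28.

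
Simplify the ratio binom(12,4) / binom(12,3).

C(n,k+1)/C(n,k) = (n−k)/(k+1) = (12−3)/(3+1) = 9/4.

9/4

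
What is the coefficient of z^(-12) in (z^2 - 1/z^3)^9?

General term: C(9,j)·(z^2)^j·(-1/z^3)^(9-j), with z-exponent 2j − 3(9−j) = 5j − 27.
Set 5j − 27 = -12: j = 3.
C(9,3) = 84; 1^3 = 1; (-1)^6 = 1.
Coefficient = 84 · 1 · 1 = 84.

84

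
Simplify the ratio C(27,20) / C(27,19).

C(n,k+1)/C(n,k) = (n−k)/(k+1) = (27−19)/(19+1) = 8/20 = 2/5.

2/5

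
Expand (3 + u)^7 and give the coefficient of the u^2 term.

The general term is C(7,j)·(3)^j·(u)^(7-j); the u^2 term has j = 5.
C(7,5) = 21.
Coefficient = C(7,5) · 3^5 = 21 · 243 = 5103.

5103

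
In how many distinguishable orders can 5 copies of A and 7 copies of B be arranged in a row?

Choose positions for the A's: C(12,5) = 792.

792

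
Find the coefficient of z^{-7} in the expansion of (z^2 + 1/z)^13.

78

General term: C(13,j)·(z^2)^j·(1/z)^(13-j), with z-exponent 2j − 1(13−j) = 3j − 13.
Set 3j − 13 = -7: j = 2.
C(13,2) = 78; 1^2 = 1; 1^11 = 1.
Coefficient = 78 · 1 · 1 = 78.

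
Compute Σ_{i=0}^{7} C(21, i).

198440

1 + 21 + 210 + 1330 + 5985 + 20349 + 54264 + 116280 = 198440.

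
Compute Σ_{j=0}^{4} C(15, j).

1 + 15 + 105 + 455 + 1365 = 1941.

1941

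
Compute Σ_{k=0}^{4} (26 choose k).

1 + 26 + 325 + 2600 + 14950 = 17902.

17902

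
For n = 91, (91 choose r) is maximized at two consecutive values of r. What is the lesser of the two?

For odd n = 91, C(91,r) peaks at r = (n−1)/2 and (n+1)/2; the lesser is 45.

45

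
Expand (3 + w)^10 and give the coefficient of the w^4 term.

153090

The general term is C(10,j)·(3)^j·(w)^(10-j); the w^4 term has j = 6.
C(10,6) = 210.
Coefficient = C(10,6) · 3^6 = 210 · 729 = 153090.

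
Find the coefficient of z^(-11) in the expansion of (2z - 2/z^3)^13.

General term: C(13,j)·(2z)^j·(-2/z^3)^(13-j), with z-exponent 1j − 3(13−j) = 4j − 39.
Set 4j − 39 = -11: j = 7.
C(13,7) = 1716; 2^7 = 128; (-2)^6 = 64.
Coefficient = 1716 · 128 · 64 = 14057472.

14057472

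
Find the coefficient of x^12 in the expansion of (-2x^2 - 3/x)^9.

General term: C(9,j)·(-2x^2)^j·(-3/x)^(9-j), with x-exponent 2j − 1(9−j) = 3j − 9.
Set 3j − 9 = 12: j = 7.
C(9,7) = 36; (-2)^7 = -128; (-3)^2 = 9.
Coefficient = 36 · (-128) · 9 = -41472.

-41472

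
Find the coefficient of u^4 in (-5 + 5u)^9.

-246093750

The general term is C(9,j)·(-5)^j·(5u)^(9-j); the u^4 term has j = 5.
C(9,5) = 126.
Coefficient = C(9,5) · (-5)^5 · 5^4 = 126 · (-3125) · 625 = -246093750.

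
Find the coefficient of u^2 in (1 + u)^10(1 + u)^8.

(1 + u)^10(1 + u)^8 = (1 + u)^18, so the coefficient of u^2 is C(18,2)·1^2 = 153·1 = 153.

153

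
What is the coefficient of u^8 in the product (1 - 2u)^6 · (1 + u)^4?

-144

Coefficient of u^8 = Σ_{j} C(6,j)·(-2)^j·C(4,8-j)·1^(8-j) for j from 4 to 6.
= 240 + (-768) + 384 = -144.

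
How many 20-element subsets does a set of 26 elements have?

C(26,20) = C(26,6) by symmetry.
C(26,6) = (26·25·24·23·22·21) / 6! = 165765600 / 720 = 230230.

230230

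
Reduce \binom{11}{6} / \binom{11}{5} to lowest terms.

C(n,k+1)/C(n,k) = (n−k)/(k+1) = (11−5)/(5+1) = 6/6 = 1.

1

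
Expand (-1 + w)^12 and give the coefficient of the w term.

The general term is C(12,j)·(-1)^j·(w)^(12-j); the w^1 term has j = 11.
C(12,11) = 12.
Coefficient = C(12,11) · (-1)^11 = 12 · (-1) = -12.

-12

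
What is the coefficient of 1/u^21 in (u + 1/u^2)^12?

General term: C(12,j)·(u)^j·(1/u^2)^(12-j), with u-exponent 1j − 2(12−j) = 3j − 24.
Set 3j − 24 = -21: j = 1.
C(12,1) = 12; 1^1 = 1; 1^11 = 1.
Coefficient = 12 · 1 · 1 = 12.

12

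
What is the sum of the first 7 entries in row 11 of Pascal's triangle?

1486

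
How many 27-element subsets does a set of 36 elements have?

94143280

C(36,27) = C(36,9) by symmetry.
C(36,9) = (36·35·34·33·32·31·30·29·28) / 9! = 34162713446400 / 362880 = 94143280.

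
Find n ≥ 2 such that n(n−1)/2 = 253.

n(n−1)/2 = 253 ⇒ n(n−1) = 506. Since 23·22 = 506, n = 23.

23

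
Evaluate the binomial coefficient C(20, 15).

C(20,15) = C(20,5) by symmetry.
C(20,5) = (20·19·18·17·16) / 5! = 1860480 / 120 = 15504.

15504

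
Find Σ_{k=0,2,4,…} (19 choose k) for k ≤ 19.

262144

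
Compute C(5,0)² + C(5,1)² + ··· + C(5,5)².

252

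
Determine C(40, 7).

18643560

C(40,7) = (40·39·38·37·36·35·34) / 7! = 93963542400 / 5040 = 18643560.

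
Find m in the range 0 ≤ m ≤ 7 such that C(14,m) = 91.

C(14,m) increases on 0 ≤ m ≤ 7. C(14,1) = 14 and C(14,2) = 91, so m = 2.

2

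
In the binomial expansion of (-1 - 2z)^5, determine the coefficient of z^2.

-40

The general term is C(5,j)·(-1)^j·(-2z)^(5-j); the z^2 term has j = 3.
C(5,3) = 10.
Coefficient = C(5,3) · (-1)^3 · (-2)^2 = 10 · (-1) · 4 = -40.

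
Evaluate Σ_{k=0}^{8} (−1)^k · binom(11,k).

45

The partial alternating sum Σ_{k=0}^{8} (−1)^k C(11,k) = (−1)^8 C(10,8) = 45.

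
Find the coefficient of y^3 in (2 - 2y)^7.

The general term is C(7,j)·(2)^j·(-2y)^(7-j); the y^3 term has j = 4.
C(7,4) = 35.
Coefficient = C(7,4) · 2^4 · (-2)^3 = 35 · 16 · (-8) = -4480.

-4480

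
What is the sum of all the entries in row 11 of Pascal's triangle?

2048

The entries of row 11 sum to 2^11 = 2048.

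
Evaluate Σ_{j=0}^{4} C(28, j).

24158

1 + 28 + 378 + 3276 + 20475 = 24158.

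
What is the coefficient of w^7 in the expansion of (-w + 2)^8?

-16

The general term is C(8,j)·(-w)^j·(2)^(8-j); the w^7 term has j = 7.
C(8,7) = 8.
Coefficient = C(8,7) · (-1)^7 · 2^1 = 8 · (-1) · 2 = -16.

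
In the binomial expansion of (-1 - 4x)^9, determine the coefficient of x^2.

-576

The general term is C(9,j)·(-1)^j·(-4x)^(9-j); the x^2 term has j = 7.
C(9,7) = 36.
Coefficient = C(9,7) · (-1)^7 · (-4)^2 = 36 · (-1) · 16 = -576.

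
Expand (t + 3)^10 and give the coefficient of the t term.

196830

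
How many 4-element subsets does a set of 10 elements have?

C(10,4) = (10·9·8·7) / 4! = 5040 / 24 = 210.

210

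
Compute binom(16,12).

C(16,12) = C(16,4) by symmetry.
C(16,4) = (16·15·14·13) / 4! = 43680 / 24 = 1820.

1820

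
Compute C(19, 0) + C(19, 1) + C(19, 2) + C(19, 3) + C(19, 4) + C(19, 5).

1 + 19 + 171 + 969 + 3876 + 11628 = 16664.

16664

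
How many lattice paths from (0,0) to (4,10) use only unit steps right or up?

1001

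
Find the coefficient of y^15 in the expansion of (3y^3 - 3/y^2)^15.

71816279535

General term: C(15,j)·(3y^3)^j·(-3/y^2)^(15-j), with y-exponent 3j − 2(15−j) = 5j − 30.
Set 5j − 30 = 15: j = 9.
C(15,9) = 5005; 3^9 = 19683; (-3)^6 = 729.
Coefficient = 5005 · 19683 · 729 = 71816279535.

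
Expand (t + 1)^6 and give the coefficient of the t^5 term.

The general term is C(6,j)·(t)^j·(1)^(6-j); the t^5 term has j = 5.
C(6,5) = 6.
Coefficient = C(6,5) = 6.

6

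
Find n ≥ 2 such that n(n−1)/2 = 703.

n(n−1)/2 = 703 ⇒ n(n−1) = 1406. Since 38·37 = 1406, n = 38.

38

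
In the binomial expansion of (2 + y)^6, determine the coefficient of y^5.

The general term is C(6,j)·(2)^j·(y)^(6-j); the y^5 term has j = 1.
C(6,1) = 6.
Coefficient = C(6,1) · 2^1 = 6 · 2 = 12.

12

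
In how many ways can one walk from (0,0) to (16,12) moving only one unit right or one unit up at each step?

30421755

Each path is a sequence of 28 steps with 16 rights: C(28,16) = 30421755.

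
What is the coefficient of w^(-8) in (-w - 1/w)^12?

General term: C(12,j)·(-w)^j·(-1/w)^(12-j), with w-exponent 1j − 1(12−j) = 2j − 12.
Set 2j − 12 = -8: j = 2.
C(12,2) = 66; (-1)^2 = 1; (-1)^10 = 1.
Coefficient = 66 · 1 · 1 = 66.

66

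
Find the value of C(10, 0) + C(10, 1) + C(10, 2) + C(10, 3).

1 + 10 + 45 + 120 = 176.

176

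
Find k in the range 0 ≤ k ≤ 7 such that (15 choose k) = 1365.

4

C(15,k) increases on 0 ≤ k ≤ 7. C(15,3) = 455 and C(15,4) = 1365, so k = 4.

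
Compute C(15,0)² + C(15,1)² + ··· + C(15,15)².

155117520

Σ C(15,j)² is the coefficient of x^15 in (1+x)^15(1+x)^15 = (1+x)^30, i.e. C(30,15) = 155117520.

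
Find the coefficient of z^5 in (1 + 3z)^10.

The general term is C(10,j)·(1)^j·(3z)^(10-j); the z^5 term has j = 5.
C(10,5) = 252.
Coefficient = C(10,5) · 3^5 = 252 · 243 = 61236.

61236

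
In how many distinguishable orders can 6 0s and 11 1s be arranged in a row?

Choose positions for the 0s: C(17,6) = 12376.

12376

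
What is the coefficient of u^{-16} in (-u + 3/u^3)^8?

General term: C(8,j)·(-u)^j·(3/u^3)^(8-j), with u-exponent 1j − 3(8−j) = 4j − 24.
Set 4j − 24 = -16: j = 2.
C(8,2) = 28; (-1)^2 = 1; 3^6 = 729.
Coefficient = 28 · 1 · 729 = 20412.

20412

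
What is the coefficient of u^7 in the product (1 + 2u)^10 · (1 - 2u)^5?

5760

Coefficient of u^7 = Σ_{j} C(10,j)·2^j·C(5,7-j)·(-2)^(7-j) for j from 2 to 7.
= (-5760) + 76800 + (-268800) + 322560 + (-134400) + 15360 = 5760.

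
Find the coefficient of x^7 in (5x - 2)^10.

The general term is C(10,j)·(5x)^j·(-2)^(10-j); the x^7 term has j = 7.
C(10,7) = 120.
Coefficient = C(10,7) · 5^7 · (-2)^3 = 120 · 78125 · (-8) = -75000000.

-75000000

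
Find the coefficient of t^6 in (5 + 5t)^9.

164062500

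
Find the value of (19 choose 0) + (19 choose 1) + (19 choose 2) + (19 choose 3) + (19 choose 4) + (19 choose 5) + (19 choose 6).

43796

1 + 19 + 171 + 969 + 3876 + 11628 + 27132 = 43796.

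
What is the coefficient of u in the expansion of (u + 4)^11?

11534336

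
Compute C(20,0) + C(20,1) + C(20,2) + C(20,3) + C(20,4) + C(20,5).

21700

1 + 20 + 190 + 1140 + 4845 + 15504 = 21700.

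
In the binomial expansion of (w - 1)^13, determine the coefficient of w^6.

The general term is C(13,j)·(w)^j·(-1)^(13-j); the w^6 term has j = 6.
C(13,6) = 1716.
Coefficient = C(13,6) · (-1)^7 = 1716 · (-1) = -1716.

-1716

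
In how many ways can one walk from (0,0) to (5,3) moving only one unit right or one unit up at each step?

56

Each path is a sequence of 8 steps with 5 rights: C(8,5) = 56.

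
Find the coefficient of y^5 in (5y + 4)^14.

1640038400000

The general term is C(14,j)·(5y)^j·(4)^(14-j); the y^5 term has j = 5.
C(14,5) = 2002.
Coefficient = C(14,5) · 5^5 · 4^9 = 2002 · 3125 · 262144 = 1640038400000.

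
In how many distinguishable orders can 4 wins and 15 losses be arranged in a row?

3876

Choose positions for the wins: C(19,4) = 3876.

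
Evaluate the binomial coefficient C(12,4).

495

C(12,4) = (12·11·10·9) / 4! = 11880 / 24 = 495.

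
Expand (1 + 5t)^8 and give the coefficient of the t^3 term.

The general term is C(8,j)·(1)^j·(5t)^(8-j); the t^3 term has j = 5.
C(8,5) = 56.
Coefficient = C(8,5) · 5^3 = 56 · 125 = 7000.

7000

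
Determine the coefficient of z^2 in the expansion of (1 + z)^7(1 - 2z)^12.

117

Coefficient of z^2 = Σ_{j} C(7,j)·1^j·C(12,2-j)·(-2)^(2-j) for j from 0 to 2.
= 264 + (-168) + 21 = 117.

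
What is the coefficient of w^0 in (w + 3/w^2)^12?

40095

General term: C(12,j)·(w)^j·(3/w^2)^(12-j), with w-exponent 1j − 2(12−j) = 3j − 24.
Set 3j − 24 = 0: j = 8.
C(12,8) = 495; 1^8 = 1; 3^4 = 81.
Coefficient = 495 · 1 · 81 = 40095.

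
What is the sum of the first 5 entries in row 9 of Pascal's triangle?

256

1 + 9 + 36 + 84 + 126 = 256.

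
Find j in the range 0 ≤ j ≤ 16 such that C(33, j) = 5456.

3

C(33,j) increases on 0 ≤ j ≤ 16. C(33,2) = 528 and C(33,3) = 5456, so j = 3.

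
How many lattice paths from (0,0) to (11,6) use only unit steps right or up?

12376

Each path is a sequence of 17 steps with 11 rights: C(17,11) = 12376.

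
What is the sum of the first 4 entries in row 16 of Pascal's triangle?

697

1 + 16 + 120 + 560 = 697.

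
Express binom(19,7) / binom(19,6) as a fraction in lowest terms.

C(n,k+1)/C(n,k) = (n−k)/(k+1) = (19−6)/(6+1) = 13/7.

13/7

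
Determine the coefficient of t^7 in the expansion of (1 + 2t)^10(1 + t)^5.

Coefficient of t^7 = Σ_{j} C(10,j)·2^j·C(5,7-j)·1^(7-j) for j from 2 to 7.
= 180 + 4800 + 33600 + 80640 + 67200 + 15360 = 201780.

201780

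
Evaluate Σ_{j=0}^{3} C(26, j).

1 + 26 + 325 + 2600 = 2952.

2952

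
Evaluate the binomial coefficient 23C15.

490314

C(23,15) = C(23,8) by symmetry.
C(23,8) = (23·22·21·20·19·18·17·16) / 8! = 19769460480 / 40320 = 490314.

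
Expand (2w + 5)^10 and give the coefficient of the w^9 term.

25600

The general term is C(10,j)·(2w)^j·(5)^(10-j); the w^9 term has j = 9.
C(10,9) = 10.
Coefficient = C(10,9) · 2^9 · 5^1 = 10 · 512 · 5 = 25600.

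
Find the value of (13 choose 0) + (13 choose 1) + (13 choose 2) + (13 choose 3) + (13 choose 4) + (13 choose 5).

2380

1 + 13 + 78 + 286 + 715 + 1287 = 2380.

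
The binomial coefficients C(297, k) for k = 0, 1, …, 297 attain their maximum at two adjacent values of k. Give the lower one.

148

For odd n = 297, C(297,k) peaks at k = (n−1)/2 and (n+1)/2; the lower is 148.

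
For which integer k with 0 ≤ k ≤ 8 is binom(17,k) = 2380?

4

C(17,k) increases on 0 ≤ k ≤ 8. C(17,3) = 680 and C(17,4) = 2380, so k = 4.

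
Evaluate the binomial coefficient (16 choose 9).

11440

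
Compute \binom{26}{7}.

657800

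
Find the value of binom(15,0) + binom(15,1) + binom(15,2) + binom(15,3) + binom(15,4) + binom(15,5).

1 + 15 + 105 + 455 + 1365 + 3003 = 4944.

4944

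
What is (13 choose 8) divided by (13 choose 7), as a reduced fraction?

3/4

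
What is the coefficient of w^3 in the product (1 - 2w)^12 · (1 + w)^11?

-11

Coefficient of w^3 = Σ_{j} C(12,j)·(-2)^j·C(11,3-j)·1^(3-j) for j from 0 to 3.
= 165 + (-1320) + 2904 + (-1760) = -11.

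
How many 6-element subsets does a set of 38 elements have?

C(38,6) = (38·37·36·35·34·33) / 6! = 1987690320 / 720 = 2760681.

2760681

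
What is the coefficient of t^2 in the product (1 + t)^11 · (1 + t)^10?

210

Coefficient of t^2 = Σ_{j} C(11,j)·C(10,2-j) for j from 0 to 2.
= 45 + 110 + 55 = 210.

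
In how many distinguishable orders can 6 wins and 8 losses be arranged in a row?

Choose positions for the wins: C(14,6) = 3003.

3003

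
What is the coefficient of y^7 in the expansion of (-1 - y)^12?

792

The general term is C(12,j)·(-1)^j·(-y)^(12-j); the y^7 term has j = 5.
C(12,5) = 792.
Coefficient = C(12,5) · (-1)^5 · (-1)^7 = 792 · (-1) · (-1) = 792.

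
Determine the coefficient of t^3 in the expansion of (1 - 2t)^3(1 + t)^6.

-6

Coefficient of t^3 = Σ_{j} C(3,j)·(-2)^j·C(6,3-j)·1^(3-j) for j from 0 to 3.
= 20 + (-90) + 72 + (-8) = -6.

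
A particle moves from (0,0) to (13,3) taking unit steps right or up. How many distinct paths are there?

560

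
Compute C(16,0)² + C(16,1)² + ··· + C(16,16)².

601080390

By Vandermonde's identity, Σ C(16,r)² = C(32,16) = 601080390.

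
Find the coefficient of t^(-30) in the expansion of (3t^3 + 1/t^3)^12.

36

General term: C(12,j)·(3t^3)^j·(1/t^3)^(12-j), with t-exponent 3j − 3(12−j) = 6j − 36.
Set 6j − 36 = -30: j = 1.
C(12,1) = 12; 3^1 = 3; 1^11 = 1.
Coefficient = 12 · 3 · 1 = 36.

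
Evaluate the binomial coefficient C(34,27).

C(34,27) = C(34,7) by symmetry.
C(34,7) = (34·33·32·31·30·29·28) / 7! = 27113264640 / 5040 = 5379616.

5379616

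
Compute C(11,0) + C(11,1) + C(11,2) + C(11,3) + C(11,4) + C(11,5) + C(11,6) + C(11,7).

1816

1 + 11 + 55 + 165 + 330 + 462 + 462 + 330 = 1816.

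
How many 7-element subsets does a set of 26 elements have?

C(26,7) = (26·25·24·23·22·21·20) / 7! = 3315312000 / 5040 = 657800.

657800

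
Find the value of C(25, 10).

C(25,10) = (25·24·23·22·21·20·19·18·17·16) / 10! = 11861676288000 / 3628800 = 3268760.

3268760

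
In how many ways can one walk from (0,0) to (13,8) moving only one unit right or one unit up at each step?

Each path is a sequence of 21 steps with 13 rights: C(21,13) = 203490.

203490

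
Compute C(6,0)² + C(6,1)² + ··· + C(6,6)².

924

Σ C(6,j)² is the coefficient of x^6 in (1+x)^6(1+x)^6 = (1+x)^12, i.e. C(12,6) = 924.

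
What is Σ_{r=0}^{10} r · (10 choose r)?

5120

Since r·C(10,r) = 10·C(9,r−1), the sum is 10·2^9 = 10·512 = 5120.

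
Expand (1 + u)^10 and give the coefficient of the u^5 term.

The general term is C(10,j)·(1)^j·(u)^(10-j); the u^5 term has j = 5.
C(10,5) = 252.
Coefficient = C(10,5) = 252.

252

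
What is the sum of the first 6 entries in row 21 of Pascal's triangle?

27896

1 + 21 + 210 + 1330 + 5985 + 20349 = 27896.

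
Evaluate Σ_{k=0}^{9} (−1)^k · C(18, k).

The partial alternating sum Σ_{k=0}^{9} (−1)^k C(18,k) = (−1)^9 C(17,9) = -24310.

-24310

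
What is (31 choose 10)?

C(31,10) = (31·30·29·28·27·26·25·24·23·22) / 10! = 160945136352000 / 3628800 = 44352165.

44352165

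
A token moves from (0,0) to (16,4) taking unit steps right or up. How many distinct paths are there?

4845

Each path is a sequence of 20 steps with 16 rights: C(20,16) = 4845.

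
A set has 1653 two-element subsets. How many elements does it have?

58

n(n−1)/2 = 1653 ⇒ n(n−1) = 3306. Since 58·57 = 3306, n = 58.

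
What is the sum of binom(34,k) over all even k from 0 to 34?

Even-k terms of row 34 sum to 2^33 = 8589934592.

8589934592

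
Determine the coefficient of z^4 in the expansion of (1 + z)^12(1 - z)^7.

-44

Coefficient of z^4 = Σ_{j} C(12,j)·1^j·C(7,4-j)·(-1)^(4-j) for j from 0 to 4.
= 35 + (-420) + 1386 + (-1540) + 495 = -44.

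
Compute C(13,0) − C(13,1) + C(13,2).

66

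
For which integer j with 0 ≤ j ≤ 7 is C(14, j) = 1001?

4

C(14,j) increases on 0 ≤ j ≤ 7. C(14,3) = 364 and C(14,4) = 1001, so j = 4.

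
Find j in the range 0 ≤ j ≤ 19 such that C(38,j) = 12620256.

C(38,j) increases on 0 ≤ j ≤ 19. C(38,6) = 2760681 and C(38,7) = 12620256, so j = 7.

7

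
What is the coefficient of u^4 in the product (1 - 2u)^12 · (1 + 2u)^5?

-960

Coefficient of u^4 = Σ_{j} C(12,j)·(-2)^j·C(5,4-j)·2^(4-j) for j from 0 to 4.
= 80 + (-1920) + 10560 + (-17600) + 7920 = -960.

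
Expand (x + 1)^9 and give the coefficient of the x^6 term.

The general term is C(9,j)·(x)^j·(1)^(9-j); the x^6 term has j = 6.
C(9,6) = 84.
Coefficient = C(9,6) = 84.

84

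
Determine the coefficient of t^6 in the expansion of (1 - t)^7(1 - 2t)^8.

57799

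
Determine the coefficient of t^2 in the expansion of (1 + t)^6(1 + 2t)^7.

Coefficient of t^2 = Σ_{j} C(6,j)·1^j·C(7,2-j)·2^(2-j) for j from 0 to 2.
= 84 + 84 + 15 = 183.

183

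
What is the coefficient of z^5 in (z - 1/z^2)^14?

-364

General term: C(14,j)·(z)^j·(-1/z^2)^(14-j), with z-exponent 1j − 2(14−j) = 3j − 28.
Set 3j − 28 = 5: j = 11.
C(14,11) = 364; 1^11 = 1; (-1)^3 = -1.
Coefficient = 364 · 1 · (-1) = -364.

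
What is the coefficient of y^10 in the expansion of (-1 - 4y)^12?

69206016

The general term is C(12,j)·(-1)^j·(-4y)^(12-j); the y^10 term has j = 2.
C(12,2) = 66.
Coefficient = C(12,2) · (-4)^10 = 66 · 1048576 = 69206016.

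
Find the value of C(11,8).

165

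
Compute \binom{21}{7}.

C(21,7) = (21·20·19·18·17·16·15) / 7! = 586051200 / 5040 = 116280.

116280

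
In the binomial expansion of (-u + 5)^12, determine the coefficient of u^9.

The general term is C(12,j)·(-u)^j·(5)^(12-j); the u^9 term has j = 9.
C(12,9) = 220.
Coefficient = C(12,9) · (-1)^9 · 5^3 = 220 · (-1) · 125 = -27500.

-27500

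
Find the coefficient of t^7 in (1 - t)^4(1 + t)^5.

Coefficient of t^7 = Σ_{j} C(4,j)·(-1)^j·C(5,7-j)·1^(7-j) for j from 2 to 4.
= 6 + (-20) + 10 = -4.

-4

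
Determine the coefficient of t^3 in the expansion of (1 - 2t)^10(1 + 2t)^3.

Coefficient of t^3 = Σ_{j} C(10,j)·(-2)^j·C(3,3-j)·2^(3-j) for j from 0 to 3.
= 8 + (-240) + 1080 + (-960) = -112.

-112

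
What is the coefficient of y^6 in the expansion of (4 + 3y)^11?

344881152

The general term is C(11,j)·(4)^j·(3y)^(11-j); the y^6 term has j = 5.
C(11,5) = 462.
Coefficient = C(11,5) · 4^5 · 3^6 = 462 · 1024 · 729 = 344881152.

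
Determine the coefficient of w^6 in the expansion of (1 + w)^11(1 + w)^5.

Coefficient of w^6 = Σ_{j} C(11,j)·C(5,6-j) for j from 1 to 6.
= 11 + 275 + 1650 + 3300 + 2310 + 462 = 8008.

8008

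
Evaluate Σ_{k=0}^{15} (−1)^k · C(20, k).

-3876

The partial alternating sum Σ_{k=0}^{15} (−1)^k C(20,k) = (−1)^15 C(19,15) = -3876.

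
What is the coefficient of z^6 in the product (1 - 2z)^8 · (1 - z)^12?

264812

Coefficient of z^6 = Σ_{j} C(8,j)·(-2)^j·C(12,6-j)·(-1)^(6-j) for j from 0 to 6.
= 924 + 12672 + 55440 + 98560 + 73920 + 21504 + 1792 = 264812.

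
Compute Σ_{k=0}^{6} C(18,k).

31180

1 + 18 + 153 + 816 + 3060 + 8568 + 18564 = 31180.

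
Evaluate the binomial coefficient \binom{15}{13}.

C(15,13) = C(15,2) by symmetry.
C(15,2) = (15·14) / 2! = 210 / 2 = 105.

105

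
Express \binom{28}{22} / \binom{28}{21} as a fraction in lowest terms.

7/22

C(n,k+1)/C(n,k) = (n−k)/(k+1) = (28−21)/(21+1) = 7/22.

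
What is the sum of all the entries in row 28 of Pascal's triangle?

268435456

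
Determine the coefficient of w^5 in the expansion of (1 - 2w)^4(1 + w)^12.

192

Coefficient of w^5 = Σ_{j} C(4,j)·(-2)^j·C(12,5-j)·1^(5-j) for j from 0 to 4.
= 792 + (-3960) + 5280 + (-2112) + 192 = 192.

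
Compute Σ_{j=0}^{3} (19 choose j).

1160

1 + 19 + 171 + 969 = 1160.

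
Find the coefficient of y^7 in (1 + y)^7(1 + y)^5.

792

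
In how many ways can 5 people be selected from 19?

11628

This is C(19,5) = 11628.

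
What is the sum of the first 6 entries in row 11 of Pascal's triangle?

1024

1 + 11 + 55 + 165 + 330 + 462 = 1024.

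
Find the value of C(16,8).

12870

C(16,8) = (16·15·14·13·12·11·10·9) / 8! = 518918400 / 40320 = 12870.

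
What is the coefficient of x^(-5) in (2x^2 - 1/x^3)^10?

-8064

General term: C(10,j)·(2x^2)^j·(-1/x^3)^(10-j), with x-exponent 2j − 3(10−j) = 5j − 30.
Set 5j − 30 = -5: j = 5.
C(10,5) = 252; 2^5 = 32; (-1)^5 = -1.
Coefficient = 252 · 32 · (-1) = -8064.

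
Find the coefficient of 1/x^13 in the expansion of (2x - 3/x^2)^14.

General term: C(14,j)·(2x)^j·(-3/x^2)^(14-j), with x-exponent 1j − 2(14−j) = 3j − 28.
Set 3j − 28 = -13: j = 5.
C(14,5) = 2002; 2^5 = 32; (-3)^9 = -19683.
Coefficient = 2002 · 32 · (-19683) = -1260971712.

-1260971712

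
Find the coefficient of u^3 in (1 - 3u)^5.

-270

The general term is C(5,j)·(1)^j·(-3u)^(5-j); the u^3 term has j = 2.
C(5,2) = 10.
Coefficient = C(5,2) · (-3)^3 = 10 · (-27) = -270.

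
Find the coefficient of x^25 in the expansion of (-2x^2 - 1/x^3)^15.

General term: C(15,j)·(-2x^2)^j·(-1/x^3)^(15-j), with x-exponent 2j − 3(15−j) = 5j − 45.
Set 5j − 45 = 25: j = 14.
C(15,14) = 15; (-2)^14 = 16384; (-1)^1 = -1.
Coefficient = 15 · 16384 · (-1) = -245760.

-245760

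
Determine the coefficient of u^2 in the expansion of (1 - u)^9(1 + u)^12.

Coefficient of u^2 = Σ_{j} C(9,j)·(-1)^j·C(12,2-j)·1^(2-j) for j from 0 to 2.
= 66 + (-108) + 36 = -6.

-6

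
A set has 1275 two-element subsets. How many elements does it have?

n(n−1)/2 = 1275 ⇒ n(n−1) = 2550. Since 51·50 = 2550, n = 51.

51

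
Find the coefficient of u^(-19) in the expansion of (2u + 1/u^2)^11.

General term: C(11,j)·(2u)^j·(1/u^2)^(11-j), with u-exponent 1j − 2(11−j) = 3j − 22.
Set 3j − 22 = -19: j = 1.
C(11,1) = 11; 2^1 = 2; 1^10 = 1.
Coefficient = 11 · 2 · 1 = 22.

22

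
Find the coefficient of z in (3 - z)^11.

-649539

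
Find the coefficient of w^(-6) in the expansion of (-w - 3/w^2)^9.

-30618

General term: C(9,j)·(-w)^j·(-3/w^2)^(9-j), with w-exponent 1j − 2(9−j) = 3j − 18.
Set 3j − 18 = -6: j = 4.
C(9,4) = 126; (-1)^4 = 1; (-3)^5 = -243.
Coefficient = 126 · 1 · (-243) = -30618.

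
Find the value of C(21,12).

C(21,12) = C(21,9) by symmetry.
C(21,9) = (21·20·19·18·17·16·15·14·13) / 9! = 106661318400 / 362880 = 293930.

293930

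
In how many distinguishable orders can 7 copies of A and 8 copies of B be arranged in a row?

Choose positions for the A's: C(15,7) = 6435.

6435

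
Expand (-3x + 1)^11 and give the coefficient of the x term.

The general term is C(11,j)·(-3x)^j·(1)^(11-j); the x^1 term has j = 1.
C(11,1) = 11.
Coefficient = C(11,1) · (-3)^1 = 11 · (-3) = -33.

-33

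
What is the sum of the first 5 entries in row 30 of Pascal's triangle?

1 + 30 + 435 + 4060 + 27405 = 31931.

31931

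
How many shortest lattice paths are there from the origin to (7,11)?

31824

Each path is a sequence of 18 steps with 7 rights: C(18,7) = 31824.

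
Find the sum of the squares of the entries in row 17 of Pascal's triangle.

By Vandermonde's identity, Σ C(17,i)² = C(34,17) = 2333606220.

2333606220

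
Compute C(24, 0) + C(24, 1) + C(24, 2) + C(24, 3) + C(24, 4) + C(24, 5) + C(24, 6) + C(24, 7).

1 + 24 + 276 + 2024 + 10626 + 42504 + 134596 + 346104 = 536155.

536155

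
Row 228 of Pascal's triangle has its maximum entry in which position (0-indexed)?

C(228,m) is maximized at m = 228/2 = 114.

114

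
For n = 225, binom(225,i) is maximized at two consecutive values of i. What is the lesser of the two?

For odd n = 225, C(225,i) peaks at i = (n−1)/2 and (n+1)/2; the lesser is 112.

112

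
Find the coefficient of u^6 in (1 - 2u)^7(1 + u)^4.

84

Coefficient of u^6 = Σ_{j} C(7,j)·(-2)^j·C(4,6-j)·1^(6-j) for j from 2 to 6.
= 84 + (-1120) + 3360 + (-2688) + 448 = 84.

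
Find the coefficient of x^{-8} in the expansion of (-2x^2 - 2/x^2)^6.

384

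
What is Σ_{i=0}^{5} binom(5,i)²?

252

Σ C(5,i)² is the coefficient of x^5 in (1+x)^5(1+x)^5 = (1+x)^10, i.e. C(10,5) = 252.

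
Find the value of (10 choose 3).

120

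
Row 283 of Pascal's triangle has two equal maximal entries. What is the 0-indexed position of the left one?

For odd n = 283, C(283,j) peaks at j = (n−1)/2 and (n+1)/2; the lower is 141.

141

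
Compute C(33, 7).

4272048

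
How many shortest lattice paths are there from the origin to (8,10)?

Each path is a sequence of 18 steps with 8 rights: C(18,8) = 43758.

43758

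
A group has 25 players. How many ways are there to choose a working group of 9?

2042975

This is C(25,9) = 2042975.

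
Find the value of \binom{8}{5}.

56

C(8,5) = C(8,3) by symmetry.
C(8,3) = (8·7·6) / 3! = 336 / 6 = 56.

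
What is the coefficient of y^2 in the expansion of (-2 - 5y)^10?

288000

The general term is C(10,j)·(-2)^j·(-5y)^(10-j); the y^2 term has j = 8.
C(10,8) = 45.
Coefficient = C(10,8) · (-2)^8 · (-5)^2 = 45 · 256 · 25 = 288000.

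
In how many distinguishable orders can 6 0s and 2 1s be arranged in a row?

Choose positions for the 0s: C(8,6) = 28.

28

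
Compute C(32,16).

C(32,16) = (32·31·30·29·28·27·26·25·24·23·22·21·20·19·18·17) / 16! = 12576278705767096320000 / 20922789888000 = 601080390.

601080390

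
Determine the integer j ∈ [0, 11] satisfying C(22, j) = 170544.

C(22,j) increases on 0 ≤ j ≤ 11. C(22,6) = 74613 and C(22,7) = 170544, so j = 7.

7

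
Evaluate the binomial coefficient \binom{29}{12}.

51895935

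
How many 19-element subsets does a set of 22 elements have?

C(22,19) = C(22,3) by symmetry.
C(22,3) = (22·21·20) / 3! = 9240 / 6 = 1540.

1540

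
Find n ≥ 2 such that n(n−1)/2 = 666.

37

n(n−1)/2 = 666 ⇒ n(n−1) = 1332. Since 37·36 = 1332, n = 37.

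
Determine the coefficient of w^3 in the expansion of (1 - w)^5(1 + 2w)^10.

Coefficient of w^3 = Σ_{j} C(5,j)·(-1)^j·C(10,3-j)·2^(3-j) for j from 0 to 3.
= 960 + (-900) + 200 + (-10) = 250.

250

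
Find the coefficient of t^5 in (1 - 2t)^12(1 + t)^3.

-6600

Coefficient of t^5 = Σ_{j} C(12,j)·(-2)^j·C(3,5-j)·1^(5-j) for j from 2 to 5.
= 264 + (-5280) + 23760 + (-25344) = -6600.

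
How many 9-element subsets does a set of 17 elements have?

C(17,9) = C(17,8) by symmetry.
C(17,8) = (17·16·15·14·13·12·11·10) / 8! = 980179200 / 40320 = 24310.

24310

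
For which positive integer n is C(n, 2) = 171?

n(n−1)/2 = 171 ⇒ n(n−1) = 342. Since 19·18 = 342, n = 19.

19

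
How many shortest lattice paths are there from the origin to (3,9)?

Each path is a sequence of 12 steps with 3 rights: C(12,3) = 220.

220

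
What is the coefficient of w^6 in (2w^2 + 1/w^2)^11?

General term: C(11,j)·(2w^2)^j·(1/w^2)^(11-j), with w-exponent 2j − 2(11−j) = 4j − 22.
Set 4j − 22 = 6: j = 7.
C(11,7) = 330; 2^7 = 128; 1^4 = 1.
Coefficient = 330 · 128 · 1 = 42240.

42240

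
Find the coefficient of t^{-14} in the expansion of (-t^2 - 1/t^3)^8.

General term: C(8,j)·(-t^2)^j·(-1/t^3)^(8-j), with t-exponent 2j − 3(8−j) = 5j − 24.
Set 5j − 24 = -14: j = 2.
C(8,2) = 28; (-1)^2 = 1; (-1)^6 = 1.
Coefficient = 28 · 1 · 1 = 28.

28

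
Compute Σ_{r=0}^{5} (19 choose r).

1 + 19 + 171 + 969 + 3876 + 11628 = 16664.

16664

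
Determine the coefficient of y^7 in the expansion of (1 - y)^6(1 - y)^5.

-330

Coefficient of y^7 = Σ_{j} C(6,j)·(-1)^j·C(5,7-j)·(-1)^(7-j) for j from 2 to 6.
= (-15) + (-100) + (-150) + (-60) + (-5) = -330.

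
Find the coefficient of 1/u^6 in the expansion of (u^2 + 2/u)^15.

General term: C(15,j)·(u^2)^j·(2/u)^(15-j), with u-exponent 2j − 1(15−j) = 3j − 15.
Set 3j − 15 = -6: j = 3.
C(15,3) = 455; 1^3 = 1; 2^12 = 4096.
Coefficient = 455 · 1 · 4096 = 1863680.

1863680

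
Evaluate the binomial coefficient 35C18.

4537567650

C(35,18) = C(35,17) by symmetry.
C(35,17) = (35·34·33·32·31·30·29·28·27·26·25·24·23·22·21·20·19) / 17! = 1613955767240110694400000 / 355687428096000 = 4537567650.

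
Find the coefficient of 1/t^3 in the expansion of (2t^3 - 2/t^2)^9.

General term: C(9,j)·(2t^3)^j·(-2/t^2)^(9-j), with t-exponent 3j − 2(9−j) = 5j − 18.
Set 5j − 18 = -3: j = 3.
C(9,3) = 84; 2^3 = 8; (-2)^6 = 64.
Coefficient = 84 · 8 · 64 = 43008.

43008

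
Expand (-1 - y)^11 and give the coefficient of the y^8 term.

-165

The general term is C(11,j)·(-1)^j·(-y)^(11-j); the y^8 term has j = 3.
C(11,3) = 165.
Coefficient = C(11,3) · (-1)^3 = 165 · (-1) = -165.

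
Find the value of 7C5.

21

C(7,5) = C(7,2) by symmetry.
C(7,2) = (7·6) / 2! = 42 / 2 = 21.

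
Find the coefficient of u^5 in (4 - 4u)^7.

The general term is C(7,j)·(4)^j·(-4u)^(7-j); the u^5 term has j = 2.
C(7,2) = 21.
Coefficient = C(7,2) · 4^2 · (-4)^5 = 21 · 16 · (-1024) = -344064.

-344064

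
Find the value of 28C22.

C(28,22) = C(28,6) by symmetry.
C(28,6) = (28·27·26·25·24·23) / 6! = 271252800 / 720 = 376740.

376740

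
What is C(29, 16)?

C(29,16) = C(29,13) by symmetry.
C(29,13) = (29·28·27·26·25·24·23·22·21·20·19·18·17) / 13! = 422590010274432000 / 6227020800 = 67863915.

67863915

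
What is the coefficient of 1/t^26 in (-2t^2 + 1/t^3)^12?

264

General term: C(12,j)·(-2t^2)^j·(1/t^3)^(12-j), with t-exponent 2j − 3(12−j) = 5j − 36.
Set 5j − 36 = -26: j = 2.
C(12,2) = 66; (-2)^2 = 4; 1^10 = 1.
Coefficient = 66 · 4 · 1 = 264.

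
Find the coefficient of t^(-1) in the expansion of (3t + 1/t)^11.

General term: C(11,j)·(3t)^j·(1/t)^(11-j), with t-exponent 1j − 1(11−j) = 2j − 11.
Set 2j − 11 = -1: j = 5.
C(11,5) = 462; 3^5 = 243; 1^6 = 1.
Coefficient = 462 · 243 · 1 = 112266.

112266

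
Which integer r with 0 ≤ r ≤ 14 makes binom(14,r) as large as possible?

C(14,r) is maximized at r = 14/2 = 7.

7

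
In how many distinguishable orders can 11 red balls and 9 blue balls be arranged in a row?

167960

Choose positions for the red balls: C(20,11) = 167960.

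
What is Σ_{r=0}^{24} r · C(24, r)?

201326592

Since r·C(24,r) = 24·C(23,r−1), the sum is 24·2^23 = 24·8388608 = 201326592.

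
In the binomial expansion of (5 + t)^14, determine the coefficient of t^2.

22216796875

The general term is C(14,j)·(5)^j·(t)^(14-j); the t^2 term has j = 12.
C(14,12) = 91.
Coefficient = C(14,12) · 5^12 = 91 · 244140625 = 22216796875.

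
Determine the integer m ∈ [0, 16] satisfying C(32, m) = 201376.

C(32,m) increases on 0 ≤ m ≤ 16. C(32,4) = 35960 and C(32,5) = 201376, so m = 5.

5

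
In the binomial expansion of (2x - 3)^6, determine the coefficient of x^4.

The general term is C(6,j)·(2x)^j·(-3)^(6-j); the x^4 term has j = 4.
C(6,4) = 15.
Coefficient = C(6,4) · 2^4 · (-3)^2 = 15 · 16 · 9 = 2160.

2160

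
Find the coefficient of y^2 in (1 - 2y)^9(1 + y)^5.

64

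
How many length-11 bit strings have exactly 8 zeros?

165

Choose the 8 positions: C(11,8) = 165.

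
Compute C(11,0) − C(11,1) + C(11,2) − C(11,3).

The partial alternating sum Σ_{k=0}^{3} (−1)^k C(11,k) = (−1)^3 C(10,3) = -120.

-120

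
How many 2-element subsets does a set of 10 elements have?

C(10,2) = (10·9) / 2! = 90 / 2 = 45.

45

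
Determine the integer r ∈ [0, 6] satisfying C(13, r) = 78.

2

C(13,r) increases on 0 ≤ r ≤ 6. C(13,1) = 13 and C(13,2) = 78, so r = 2.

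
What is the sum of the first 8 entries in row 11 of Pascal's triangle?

1 + 11 + 55 + 165 + 330 + 462 + 462 + 330 = 1816.

1816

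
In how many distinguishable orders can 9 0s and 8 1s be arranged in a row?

Choose positions for the 0s: C(17,9) = 24310.

24310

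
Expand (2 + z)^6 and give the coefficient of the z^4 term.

60

The general term is C(6,j)·(2)^j·(z)^(6-j); the z^4 term has j = 2.
C(6,2) = 15.
Coefficient = C(6,2) · 2^2 = 15 · 4 = 60.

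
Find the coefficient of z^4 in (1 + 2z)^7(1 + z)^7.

Coefficient of z^4 = Σ_{j} C(7,j)·2^j·C(7,4-j)·1^(4-j) for j from 0 to 4.
= 35 + 490 + 1764 + 1960 + 560 = 4809.

4809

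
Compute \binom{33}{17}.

1166803110

C(33,17) = C(33,16) by symmetry.
C(33,16) = (33·32·31·30·29·28·27·26·25·24·23·22·21·20·19·18) / 16! = 24412776311194951680000 / 20922789888000 = 1166803110.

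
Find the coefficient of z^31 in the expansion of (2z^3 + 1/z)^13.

159744

General term: C(13,j)·(2z^3)^j·(1/z)^(13-j), with z-exponent 3j − 1(13−j) = 4j − 13.
Set 4j − 13 = 31: j = 11.
C(13,11) = 78; 2^11 = 2048; 1^2 = 1.
Coefficient = 78 · 2048 · 1 = 159744.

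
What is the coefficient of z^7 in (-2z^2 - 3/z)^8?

General term: C(8,j)·(-2z^2)^j·(-3/z)^(8-j), with z-exponent 2j − 1(8−j) = 3j − 8.
Set 3j − 8 = 7: j = 5.
C(8,5) = 56; (-2)^5 = -32; (-3)^3 = -27.
Coefficient = 56 · (-32) · (-27) = 48384.

48384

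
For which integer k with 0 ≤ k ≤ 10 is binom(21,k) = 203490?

C(21,k) increases on 0 ≤ k ≤ 10. C(21,7) = 116280 and C(21,8) = 203490, so k = 8.

8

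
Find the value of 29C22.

C(29,22) = C(29,7) by symmetry.
C(29,7) = (29·28·27·26·25·24·23) / 7! = 7866331200 / 5040 = 1560780.

1560780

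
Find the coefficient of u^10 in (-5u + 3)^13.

75410156250

The general term is C(13,j)·(-5u)^j·(3)^(13-j); the u^10 term has j = 10.
C(13,10) = 286.
Coefficient = C(13,10) · (-5)^10 · 3^3 = 286 · 9765625 · 27 = 75410156250.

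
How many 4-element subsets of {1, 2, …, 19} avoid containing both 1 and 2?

3740

All 4-subsets: C(19,4) = 3876. Those containing both fixed elements: C(17,2) = 136.
3876 − 136 = 3740.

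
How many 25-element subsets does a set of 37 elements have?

C(37,25) = C(37,12) by symmetry.
C(37,12) = (37·36·35·34·33·32·31·30·29·28·27·26) / 12! = 887342319056793600 / 479001600 = 1852482996.

1852482996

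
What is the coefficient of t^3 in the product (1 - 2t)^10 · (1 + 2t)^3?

Coefficient of t^3 = Σ_{j} C(10,j)·(-2)^j·C(3,3-j)·2^(3-j) for j from 0 to 3.
= 8 + (-240) + 1080 + (-960) = -112.

-112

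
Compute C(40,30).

C(40,30) = C(40,10) by symmetry.
C(40,10) = (40·39·38·37·36·35·34·33·32·31) / 10! = 3075990524006400 / 3628800 = 847660528.

847660528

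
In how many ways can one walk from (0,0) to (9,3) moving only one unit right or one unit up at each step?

220

Each path is a sequence of 12 steps with 9 rights: C(12,9) = 220.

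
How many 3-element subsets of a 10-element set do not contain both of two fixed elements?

112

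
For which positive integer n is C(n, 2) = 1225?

50

n(n−1)/2 = 1225 ⇒ n(n−1) = 2450. Since 50·49 = 2450, n = 50.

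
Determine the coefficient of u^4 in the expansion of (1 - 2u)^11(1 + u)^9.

-402

Coefficient of u^4 = Σ_{j} C(11,j)·(-2)^j·C(9,4-j)·1^(4-j) for j from 0 to 4.
= 126 + (-1848) + 7920 + (-11880) + 5280 = -402.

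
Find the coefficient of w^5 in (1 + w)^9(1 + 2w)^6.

Coefficient of w^5 = Σ_{j} C(9,j)·1^j·C(6,5-j)·2^(5-j) for j from 0 to 5.
= 192 + 2160 + 5760 + 5040 + 1512 + 126 = 14790.

14790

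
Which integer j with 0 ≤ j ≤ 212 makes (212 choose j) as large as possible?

106

C(212,j) is maximized at j = 212/2 = 106.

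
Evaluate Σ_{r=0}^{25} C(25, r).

The entries of row 25 sum to 2^25 = 33554432.

33554432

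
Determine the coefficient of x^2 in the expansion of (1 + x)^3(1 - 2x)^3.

-3

Coefficient of x^2 = Σ_{j} C(3,j)·1^j·C(3,2-j)·(-2)^(2-j) for j from 0 to 2.
= 12 + (-18) + 3 = -3.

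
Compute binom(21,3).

C(21,3) = (21·20·19) / 3! = 7980 / 6 = 1330.

1330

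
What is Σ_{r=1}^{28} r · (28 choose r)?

3758096384

Differentiating (1+x)^28 and setting x=1: Σ r·C(28,r) = 28·2^27 = 3758096384.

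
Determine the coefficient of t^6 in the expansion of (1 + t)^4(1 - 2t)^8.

Coefficient of t^6 = Σ_{j} C(4,j)·1^j·C(8,6-j)·(-2)^(6-j) for j from 0 to 4.
= 1792 + (-7168) + 6720 + (-1792) + 112 = -336.

-336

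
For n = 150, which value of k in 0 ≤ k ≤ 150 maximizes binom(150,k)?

C(150,k) is maximized at k = 150/2 = 75.

75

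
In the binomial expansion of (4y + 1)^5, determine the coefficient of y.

20

The general term is C(5,j)·(4y)^j·(1)^(5-j); the y^1 term has j = 1.
C(5,1) = 5.
Coefficient = C(5,1) · 4^1 = 5 · 4 = 20.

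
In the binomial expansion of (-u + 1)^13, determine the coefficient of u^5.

The general term is C(13,j)·(-u)^j·(1)^(13-j); the u^5 term has j = 5.
C(13,5) = 1287.
Coefficient = C(13,5) · (-1)^5 = 1287 · (-1) = -1287.

-1287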